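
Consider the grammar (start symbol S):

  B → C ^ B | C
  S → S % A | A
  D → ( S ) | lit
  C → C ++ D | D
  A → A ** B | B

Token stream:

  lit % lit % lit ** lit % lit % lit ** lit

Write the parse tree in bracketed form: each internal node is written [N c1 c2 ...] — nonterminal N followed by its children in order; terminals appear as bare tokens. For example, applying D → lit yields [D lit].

[S [S [S [S [S [A [B [C [D lit]]]]] % [A [B [C [D lit]]]]] % [A [A [B [C [D lit]]]] ** [B [C [D lit]]]]] % [A [B [C [D lit]]]]] % [A [A [B [C [D lit]]]] ** [B [C [D lit]]]]]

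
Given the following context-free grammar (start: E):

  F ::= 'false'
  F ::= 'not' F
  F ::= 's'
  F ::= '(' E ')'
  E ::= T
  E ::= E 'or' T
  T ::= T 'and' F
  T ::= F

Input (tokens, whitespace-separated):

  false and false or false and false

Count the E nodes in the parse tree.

[E [E [T [T [F false]] and [F false]]] or [T [T [F false]] and [F false]]]

2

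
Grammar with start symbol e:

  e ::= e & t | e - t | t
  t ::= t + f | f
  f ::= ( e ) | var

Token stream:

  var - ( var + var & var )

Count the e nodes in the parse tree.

4

[e [e [t [f var]]] - [t [f ( [e [e [t [t [f var]] + [f var]]] & [t [f var]]] )]]]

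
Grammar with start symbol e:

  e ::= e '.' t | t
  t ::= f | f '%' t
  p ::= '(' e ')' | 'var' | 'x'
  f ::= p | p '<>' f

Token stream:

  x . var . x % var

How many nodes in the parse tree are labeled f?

[e [e [e [t [f [p x]]]] . [t [f [p var]]]] . [t [f [p x]] % [t [f [p var]]]]]

4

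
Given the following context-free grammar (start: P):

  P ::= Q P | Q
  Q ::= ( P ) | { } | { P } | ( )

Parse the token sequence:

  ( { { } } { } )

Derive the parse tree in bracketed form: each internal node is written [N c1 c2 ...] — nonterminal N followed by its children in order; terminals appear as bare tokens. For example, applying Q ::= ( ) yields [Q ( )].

[P [Q ( [P [Q { [P [Q { }]] }] [P [Q { }]]] )]]

P
Q
( P )
( Q P )
( { P } P )
( { Q } P )
( { { } } P )
( { { } } Q )
( { { } } { } )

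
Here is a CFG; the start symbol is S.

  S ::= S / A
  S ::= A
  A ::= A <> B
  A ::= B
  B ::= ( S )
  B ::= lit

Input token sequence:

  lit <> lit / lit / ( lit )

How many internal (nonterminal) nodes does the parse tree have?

14

[S [S [S [A [A [B lit]] <> [B lit]]] / [A [B lit]]] / [A [B ( [S [A [B lit]]] )]]]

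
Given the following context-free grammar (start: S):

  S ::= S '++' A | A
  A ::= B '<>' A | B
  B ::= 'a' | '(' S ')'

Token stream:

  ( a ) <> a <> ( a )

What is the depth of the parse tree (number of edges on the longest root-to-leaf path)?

8

[S [A [B ( [S [A [B a]]] )] <> [A [B a] <> [A [B ( [S [A [B a]]] )]]]]]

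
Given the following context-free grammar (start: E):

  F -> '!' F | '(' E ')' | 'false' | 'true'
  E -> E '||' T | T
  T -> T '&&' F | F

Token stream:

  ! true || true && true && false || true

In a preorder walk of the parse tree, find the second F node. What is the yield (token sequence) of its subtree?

[E [E [E [T [F ! [F true]]]] || [T [T [T [F true]] && [F true]] && [F false]]] || [T [F true]]]

true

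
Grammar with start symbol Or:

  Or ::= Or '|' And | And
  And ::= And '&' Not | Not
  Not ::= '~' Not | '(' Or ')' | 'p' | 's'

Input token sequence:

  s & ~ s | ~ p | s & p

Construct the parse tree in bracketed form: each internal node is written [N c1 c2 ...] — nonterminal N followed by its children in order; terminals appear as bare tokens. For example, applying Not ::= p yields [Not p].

Or
Or | And
Or | And | And
And | And | And
And & Not | And | And
Not & Not | And | And
s & Not | And | And
s & ~ Not | And | And
s & ~ s | And | And
s & ~ s | Not | And
s & ~ s | ~ Not | And
s & ~ s | ~ p | And
s & ~ s | ~ p | And & Not
s & ~ s | ~ p | Not & Not
s & ~ s | ~ p | s & Not
s & ~ s | ~ p | s & p

[Or [Or [Or [And [And [Not s]] & [Not ~ [Not s]]]] | [And [Not ~ [Not p]]]] | [And [And [Not s]] & [Not p]]]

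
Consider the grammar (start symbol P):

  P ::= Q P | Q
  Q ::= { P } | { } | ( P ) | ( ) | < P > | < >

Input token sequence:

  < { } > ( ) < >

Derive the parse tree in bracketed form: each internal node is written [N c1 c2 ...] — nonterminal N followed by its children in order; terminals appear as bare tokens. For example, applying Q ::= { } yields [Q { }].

[P [Q < [P [Q { }]] >] [P [Q ( )] [P [Q < >]]]]

P
Q P
< P > P
< Q > P
< { } > P
< { } > Q P
< { } > ( ) P
< { } > ( ) Q
< { } > ( ) < >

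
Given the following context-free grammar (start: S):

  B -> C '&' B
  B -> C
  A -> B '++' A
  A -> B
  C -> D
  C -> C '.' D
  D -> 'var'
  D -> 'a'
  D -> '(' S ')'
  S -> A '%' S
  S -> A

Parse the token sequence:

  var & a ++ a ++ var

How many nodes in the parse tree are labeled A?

[S [A [B [C [D var]] & [B [C [D a]]]] ++ [A [B [C [D a]]] ++ [A [B [C [D var]]]]]]]

3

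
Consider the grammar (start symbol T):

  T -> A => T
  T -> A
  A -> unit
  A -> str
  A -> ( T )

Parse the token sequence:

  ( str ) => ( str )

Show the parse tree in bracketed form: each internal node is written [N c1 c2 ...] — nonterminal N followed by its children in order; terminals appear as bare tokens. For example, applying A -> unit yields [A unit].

[T [A ( [T [A str]] )] => [T [A ( [T [A str]] )]]]

T
A => T
( T ) => T
( A ) => T
( str ) => T
( str ) => A
( str ) => ( T )
( str ) => ( A )
( str ) => ( str )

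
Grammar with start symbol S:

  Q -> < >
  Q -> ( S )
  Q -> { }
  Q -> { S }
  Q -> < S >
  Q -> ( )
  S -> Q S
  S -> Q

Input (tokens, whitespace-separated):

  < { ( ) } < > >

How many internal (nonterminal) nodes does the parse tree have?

8

[S [Q < [S [Q { [S [Q ( )]] }] [S [Q < >]]] >]]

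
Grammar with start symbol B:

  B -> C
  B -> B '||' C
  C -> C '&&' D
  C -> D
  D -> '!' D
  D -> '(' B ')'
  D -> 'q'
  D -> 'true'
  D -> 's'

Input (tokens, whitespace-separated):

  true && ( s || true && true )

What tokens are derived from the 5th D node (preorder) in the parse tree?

true

[B [C [C [D true]] && [D ( [B [B [C [D s]]] || [C [C [D true]] && [D true]]] )]]]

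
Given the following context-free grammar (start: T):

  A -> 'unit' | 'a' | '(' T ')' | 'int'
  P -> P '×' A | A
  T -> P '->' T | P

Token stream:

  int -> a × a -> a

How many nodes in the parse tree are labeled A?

4

[T [P [A int]] -> [T [P [P [A a]] × [A a]] -> [T [P [A a]]]]]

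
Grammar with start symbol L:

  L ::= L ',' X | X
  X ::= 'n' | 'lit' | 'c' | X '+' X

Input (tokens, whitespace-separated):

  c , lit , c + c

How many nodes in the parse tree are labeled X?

5

[L [L [L [X c]] , [X lit]] , [X [X c] + [X c]]]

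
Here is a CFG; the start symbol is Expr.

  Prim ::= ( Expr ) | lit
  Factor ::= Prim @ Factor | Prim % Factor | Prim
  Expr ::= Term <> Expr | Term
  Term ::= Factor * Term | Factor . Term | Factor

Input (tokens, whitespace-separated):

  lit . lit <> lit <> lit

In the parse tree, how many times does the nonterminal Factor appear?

4

[Expr [Term [Factor [Prim lit]] . [Term [Factor [Prim lit]]]] <> [Expr [Term [Factor [Prim lit]]] <> [Expr [Term [Factor [Prim lit]]]]]]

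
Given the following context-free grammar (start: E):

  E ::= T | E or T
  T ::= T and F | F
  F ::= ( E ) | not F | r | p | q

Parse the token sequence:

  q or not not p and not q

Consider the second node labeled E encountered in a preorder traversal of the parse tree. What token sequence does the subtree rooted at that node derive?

[E [E [T [F q]]] or [T [T [F not [F not [F p]]]] and [F not [F q]]]]

q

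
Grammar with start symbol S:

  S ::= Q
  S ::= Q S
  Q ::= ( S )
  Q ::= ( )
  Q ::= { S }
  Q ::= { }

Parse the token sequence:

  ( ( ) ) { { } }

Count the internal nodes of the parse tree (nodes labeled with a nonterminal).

8

[S [Q ( [S [Q ( )]] )] [S [Q { [S [Q { }]] }]]]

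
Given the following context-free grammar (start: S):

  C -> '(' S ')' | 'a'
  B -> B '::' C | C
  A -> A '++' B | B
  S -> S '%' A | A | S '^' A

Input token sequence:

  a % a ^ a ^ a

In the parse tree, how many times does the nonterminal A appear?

4

[S [S [S [S [A [B [C a]]]] % [A [B [C a]]]] ^ [A [B [C a]]]] ^ [A [B [C a]]]]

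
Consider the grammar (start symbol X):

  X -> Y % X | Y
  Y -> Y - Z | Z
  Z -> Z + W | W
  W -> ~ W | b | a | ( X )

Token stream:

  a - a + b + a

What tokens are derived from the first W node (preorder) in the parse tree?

[X [Y [Y [Z [W a]]] - [Z [Z [Z [W a]] + [W b]] + [W a]]]]

a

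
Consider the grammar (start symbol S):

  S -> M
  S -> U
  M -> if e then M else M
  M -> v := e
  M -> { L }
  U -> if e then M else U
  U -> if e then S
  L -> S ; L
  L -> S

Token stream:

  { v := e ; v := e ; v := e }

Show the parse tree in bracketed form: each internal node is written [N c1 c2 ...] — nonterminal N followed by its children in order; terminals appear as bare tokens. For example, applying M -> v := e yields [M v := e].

S
M
{ L }
{ S ; L }
{ M ; L }
{ v := e ; L }
{ v := e ; S ; L }
{ v := e ; M ; L }
{ v := e ; v := e ; L }
{ v := e ; v := e ; S }
{ v := e ; v := e ; M }
{ v := e ; v := e ; v := e }

[S [M { [L [S [M v := e]] ; [L [S [M v := e]] ; [L [S [M v := e]]]]] }]]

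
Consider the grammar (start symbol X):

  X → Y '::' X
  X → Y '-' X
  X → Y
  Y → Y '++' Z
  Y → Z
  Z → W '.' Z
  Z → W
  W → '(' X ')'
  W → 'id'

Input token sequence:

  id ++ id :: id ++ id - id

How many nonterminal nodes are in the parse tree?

18

[X [Y [Y [Z [W id]]] ++ [Z [W id]]] :: [X [Y [Y [Z [W id]]] ++ [Z [W id]]] - [X [Y [Z [W id]]]]]]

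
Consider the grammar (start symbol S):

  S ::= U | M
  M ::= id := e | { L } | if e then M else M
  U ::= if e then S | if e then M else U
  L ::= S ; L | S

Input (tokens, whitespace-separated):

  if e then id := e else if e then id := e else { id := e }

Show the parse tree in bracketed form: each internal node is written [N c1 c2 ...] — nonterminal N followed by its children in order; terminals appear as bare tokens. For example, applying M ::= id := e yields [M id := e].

[S [M if e then [M id := e] else [M if e then [M id := e] else [M { [L [S [M id := e]]] }]]]]

S
M
if e then M else M
if e then id := e else M
if e then id := e else if e then M else M
if e then id := e else if e then id := e else M
if e then id := e else if e then id := e else { L }
if e then id := e else if e then id := e else { S }
if e then id := e else if e then id := e else { M }
if e then id := e else if e then id := e else { id := e }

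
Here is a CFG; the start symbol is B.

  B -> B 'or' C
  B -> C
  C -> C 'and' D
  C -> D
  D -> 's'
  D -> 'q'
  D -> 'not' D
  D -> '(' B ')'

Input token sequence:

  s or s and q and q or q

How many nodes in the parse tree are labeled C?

5

[B [B [B [C [D s]]] or [C [C [C [D s]] and [D q]] and [D q]]] or [C [D q]]]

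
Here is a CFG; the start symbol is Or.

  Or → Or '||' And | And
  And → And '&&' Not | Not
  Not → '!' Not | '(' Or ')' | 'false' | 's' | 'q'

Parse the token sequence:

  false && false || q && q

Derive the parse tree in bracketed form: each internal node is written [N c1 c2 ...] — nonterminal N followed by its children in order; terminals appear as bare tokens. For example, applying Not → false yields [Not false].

Or
Or || And
And || And
And && Not || And
Not && Not || And
false && Not || And
false && false || And
false && false || And && Not
false && false || Not && Not
false && false || q && Not
false && false || q && q

[Or [Or [And [And [Not false]] && [Not false]]] || [And [And [Not q]] && [Not q]]]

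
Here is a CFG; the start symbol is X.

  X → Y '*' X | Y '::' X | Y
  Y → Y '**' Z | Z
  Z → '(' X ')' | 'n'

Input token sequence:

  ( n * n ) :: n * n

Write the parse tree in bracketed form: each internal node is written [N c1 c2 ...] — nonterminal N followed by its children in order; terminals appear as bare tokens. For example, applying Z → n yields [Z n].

X
Y :: X
Z :: X
( X ) :: X
( Y * X ) :: X
( Z * X ) :: X
( n * X ) :: X
( n * Y ) :: X
( n * Z ) :: X
( n * n ) :: X
( n * n ) :: Y * X
( n * n ) :: Z * X
( n * n ) :: n * X
( n * n ) :: n * Y
( n * n ) :: n * Z
( n * n ) :: n * n

[X [Y [Z ( [X [Y [Z n]] * [X [Y [Z n]]]] )]] :: [X [Y [Z n]] * [X [Y [Z n]]]]]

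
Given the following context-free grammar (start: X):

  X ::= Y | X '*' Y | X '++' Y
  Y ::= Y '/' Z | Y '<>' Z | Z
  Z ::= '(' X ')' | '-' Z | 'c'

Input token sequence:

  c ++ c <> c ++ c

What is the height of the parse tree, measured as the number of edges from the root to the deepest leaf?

5

[X [X [X [Y [Z c]]] ++ [Y [Y [Z c]] <> [Z c]]] ++ [Y [Z c]]]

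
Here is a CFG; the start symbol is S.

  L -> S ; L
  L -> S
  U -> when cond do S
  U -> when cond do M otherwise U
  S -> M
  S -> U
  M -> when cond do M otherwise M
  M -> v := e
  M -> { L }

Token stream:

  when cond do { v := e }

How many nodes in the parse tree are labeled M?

[S [U when cond do [S [M { [L [S [M v := e]]] }]]]]

2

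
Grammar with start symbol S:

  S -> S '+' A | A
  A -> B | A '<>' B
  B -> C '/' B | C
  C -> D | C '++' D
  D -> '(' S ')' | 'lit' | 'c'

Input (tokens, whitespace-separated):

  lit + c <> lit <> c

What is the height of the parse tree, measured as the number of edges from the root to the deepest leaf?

7

[S [S [A [B [C [D lit]]]]] + [A [A [A [B [C [D c]]]] <> [B [C [D lit]]]] <> [B [C [D c]]]]]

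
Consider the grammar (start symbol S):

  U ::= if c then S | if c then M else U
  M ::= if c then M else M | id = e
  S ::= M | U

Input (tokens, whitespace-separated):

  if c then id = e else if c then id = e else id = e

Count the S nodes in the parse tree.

1

[S [M if c then [M id = e] else [M if c then [M id = e] else [M id = e]]]]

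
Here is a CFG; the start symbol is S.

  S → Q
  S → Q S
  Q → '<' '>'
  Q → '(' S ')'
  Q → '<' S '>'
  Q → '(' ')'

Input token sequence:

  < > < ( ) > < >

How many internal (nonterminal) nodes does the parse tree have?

8

[S [Q < >] [S [Q < [S [Q ( )]] >] [S [Q < >]]]]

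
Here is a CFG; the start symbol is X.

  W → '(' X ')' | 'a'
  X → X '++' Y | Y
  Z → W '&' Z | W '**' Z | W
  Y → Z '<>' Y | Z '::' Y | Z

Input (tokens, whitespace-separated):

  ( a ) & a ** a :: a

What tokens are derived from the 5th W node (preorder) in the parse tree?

a

[X [Y [Z [W ( [X [Y [Z [W a]]]] )] & [Z [W a] ** [Z [W a]]]] :: [Y [Z [W a]]]]]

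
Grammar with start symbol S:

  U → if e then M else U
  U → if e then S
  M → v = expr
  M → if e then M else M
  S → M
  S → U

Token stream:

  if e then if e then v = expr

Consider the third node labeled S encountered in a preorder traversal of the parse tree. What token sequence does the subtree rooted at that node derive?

[S [U if e then [S [U if e then [S [M v = expr]]]]]]

v = expr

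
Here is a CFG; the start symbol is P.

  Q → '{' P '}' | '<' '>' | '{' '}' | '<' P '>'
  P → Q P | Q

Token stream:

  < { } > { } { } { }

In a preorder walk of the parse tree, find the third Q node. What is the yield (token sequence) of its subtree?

[P [Q < [P [Q { }]] >] [P [Q { }] [P [Q { }] [P [Q { }]]]]]

{ }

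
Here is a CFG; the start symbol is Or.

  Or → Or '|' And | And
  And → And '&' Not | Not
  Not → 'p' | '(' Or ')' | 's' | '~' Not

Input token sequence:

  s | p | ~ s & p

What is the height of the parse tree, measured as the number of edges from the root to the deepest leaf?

5

[Or [Or [Or [And [Not s]]] | [And [Not p]]] | [And [And [Not ~ [Not s]]] & [Not p]]]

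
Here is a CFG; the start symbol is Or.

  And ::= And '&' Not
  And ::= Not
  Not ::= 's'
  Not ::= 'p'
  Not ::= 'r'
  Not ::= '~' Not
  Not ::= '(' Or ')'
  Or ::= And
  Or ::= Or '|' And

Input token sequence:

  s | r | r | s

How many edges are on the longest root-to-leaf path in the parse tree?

[Or [Or [Or [Or [And [Not s]]] | [And [Not r]]] | [And [Not r]]] | [And [Not s]]]

6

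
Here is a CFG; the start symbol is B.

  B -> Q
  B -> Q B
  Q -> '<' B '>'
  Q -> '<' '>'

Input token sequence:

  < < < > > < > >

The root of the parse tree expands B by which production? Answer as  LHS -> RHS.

[B [Q < [B [Q < [B [Q < >]] >] [B [Q < >]]] >]]

B -> Q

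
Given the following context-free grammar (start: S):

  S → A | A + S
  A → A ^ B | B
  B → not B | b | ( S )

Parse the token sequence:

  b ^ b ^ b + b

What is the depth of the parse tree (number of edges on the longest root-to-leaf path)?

[S [A [A [A [B b]] ^ [B b]] ^ [B b]] + [S [A [B b]]]]

5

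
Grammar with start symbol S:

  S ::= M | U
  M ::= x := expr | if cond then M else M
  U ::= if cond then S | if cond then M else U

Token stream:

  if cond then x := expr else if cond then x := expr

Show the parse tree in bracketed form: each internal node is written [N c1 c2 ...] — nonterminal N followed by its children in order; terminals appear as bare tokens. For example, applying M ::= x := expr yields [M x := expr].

[S [U if cond then [M x := expr] else [U if cond then [S [M x := expr]]]]]

S
U
if cond then M else U
if cond then x := expr else U
if cond then x := expr else if cond then S
if cond then x := expr else if cond then M
if cond then x := expr else if cond then x := expr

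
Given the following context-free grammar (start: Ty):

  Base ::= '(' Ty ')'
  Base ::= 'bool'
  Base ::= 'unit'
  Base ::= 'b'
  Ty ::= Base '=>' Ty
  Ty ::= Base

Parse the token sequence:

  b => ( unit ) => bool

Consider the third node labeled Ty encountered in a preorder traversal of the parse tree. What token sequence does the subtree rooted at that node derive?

[Ty [Base b] => [Ty [Base ( [Ty [Base unit]] )] => [Ty [Base bool]]]]

unit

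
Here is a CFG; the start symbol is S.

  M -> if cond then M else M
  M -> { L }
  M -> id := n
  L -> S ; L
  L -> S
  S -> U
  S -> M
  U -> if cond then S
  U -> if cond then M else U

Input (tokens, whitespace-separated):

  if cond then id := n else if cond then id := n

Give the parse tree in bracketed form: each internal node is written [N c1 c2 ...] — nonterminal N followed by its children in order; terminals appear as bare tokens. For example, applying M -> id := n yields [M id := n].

S
U
if cond then M else U
if cond then id := n else U
if cond then id := n else if cond then S
if cond then id := n else if cond then M
if cond then id := n else if cond then id := n

[S [U if cond then [M id := n] else [U if cond then [S [M id := n]]]]]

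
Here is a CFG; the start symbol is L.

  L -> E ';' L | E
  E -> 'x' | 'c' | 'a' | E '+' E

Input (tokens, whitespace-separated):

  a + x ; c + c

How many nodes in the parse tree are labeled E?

[L [E [E a] + [E x]] ; [L [E [E c] + [E c]]]]

6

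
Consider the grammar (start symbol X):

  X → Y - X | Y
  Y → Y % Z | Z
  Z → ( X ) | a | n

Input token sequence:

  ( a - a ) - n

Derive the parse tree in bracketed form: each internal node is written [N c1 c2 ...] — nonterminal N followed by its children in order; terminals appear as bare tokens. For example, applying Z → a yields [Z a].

[X [Y [Z ( [X [Y [Z a]] - [X [Y [Z a]]]] )]] - [X [Y [Z n]]]]

X
Y - X
Z - X
( X ) - X
( Y - X ) - X
( Z - X ) - X
( a - X ) - X
( a - Y ) - X
( a - Z ) - X
( a - a ) - X
( a - a ) - Y
( a - a ) - Z
( a - a ) - n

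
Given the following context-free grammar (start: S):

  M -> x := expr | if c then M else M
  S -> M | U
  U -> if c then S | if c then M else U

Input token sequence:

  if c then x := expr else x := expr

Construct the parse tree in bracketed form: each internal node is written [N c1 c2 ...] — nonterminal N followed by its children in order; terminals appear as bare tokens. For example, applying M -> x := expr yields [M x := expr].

S
M
if c then M else M
if c then x := expr else M
if c then x := expr else x := expr

[S [M if c then [M x := expr] else [M x := expr]]]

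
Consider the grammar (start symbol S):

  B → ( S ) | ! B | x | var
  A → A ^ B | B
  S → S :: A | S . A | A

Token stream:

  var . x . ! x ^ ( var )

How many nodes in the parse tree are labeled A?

[S [S [S [A [B var]]] . [A [B x]]] . [A [A [B ! [B x]]] ^ [B ( [S [A [B var]]] )]]]

5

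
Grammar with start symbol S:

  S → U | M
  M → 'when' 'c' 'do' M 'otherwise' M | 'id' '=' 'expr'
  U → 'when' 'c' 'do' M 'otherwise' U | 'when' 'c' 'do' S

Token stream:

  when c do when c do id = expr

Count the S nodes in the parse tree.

[S [U when c do [S [U when c do [S [M id = expr]]]]]]

3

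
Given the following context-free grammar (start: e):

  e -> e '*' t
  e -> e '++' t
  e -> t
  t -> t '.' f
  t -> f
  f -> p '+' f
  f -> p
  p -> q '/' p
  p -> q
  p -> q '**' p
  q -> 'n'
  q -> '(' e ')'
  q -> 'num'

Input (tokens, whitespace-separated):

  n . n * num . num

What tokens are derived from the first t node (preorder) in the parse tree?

[e [e [t [t [f [p [q n]]]] . [f [p [q n]]]]] * [t [t [f [p [q num]]]] . [f [p [q num]]]]]

n . n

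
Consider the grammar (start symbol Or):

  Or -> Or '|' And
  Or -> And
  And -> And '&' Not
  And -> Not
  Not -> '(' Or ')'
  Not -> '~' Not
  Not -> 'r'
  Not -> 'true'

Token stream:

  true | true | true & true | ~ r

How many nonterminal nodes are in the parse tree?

15

[Or [Or [Or [Or [And [Not true]]] | [And [Not true]]] | [And [And [Not true]] & [Not true]]] | [And [Not ~ [Not r]]]]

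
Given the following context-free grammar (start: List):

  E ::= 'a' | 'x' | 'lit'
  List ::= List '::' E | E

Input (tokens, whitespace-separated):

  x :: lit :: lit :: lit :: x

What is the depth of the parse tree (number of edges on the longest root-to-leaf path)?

6

[List [List [List [List [List [E x]] :: [E lit]] :: [E lit]] :: [E lit]] :: [E x]]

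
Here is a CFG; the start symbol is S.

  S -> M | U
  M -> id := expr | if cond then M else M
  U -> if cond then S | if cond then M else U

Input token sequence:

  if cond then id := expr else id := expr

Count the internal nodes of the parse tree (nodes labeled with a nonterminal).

[S [M if cond then [M id := expr] else [M id := expr]]]

4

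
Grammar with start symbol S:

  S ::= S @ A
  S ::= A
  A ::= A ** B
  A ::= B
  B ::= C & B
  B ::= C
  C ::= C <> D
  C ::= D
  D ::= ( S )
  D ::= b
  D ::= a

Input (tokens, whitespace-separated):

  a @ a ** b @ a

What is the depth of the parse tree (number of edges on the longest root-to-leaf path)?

7

[S [S [S [A [B [C [D a]]]]] @ [A [A [B [C [D a]]]] ** [B [C [D b]]]]] @ [A [B [C [D a]]]]]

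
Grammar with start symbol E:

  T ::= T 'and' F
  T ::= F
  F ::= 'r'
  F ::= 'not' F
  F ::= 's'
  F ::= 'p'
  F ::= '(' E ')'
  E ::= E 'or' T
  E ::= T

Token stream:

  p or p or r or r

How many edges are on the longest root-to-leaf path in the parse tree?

6

[E [E [E [E [T [F p]]] or [T [F p]]] or [T [F r]]] or [T [F r]]]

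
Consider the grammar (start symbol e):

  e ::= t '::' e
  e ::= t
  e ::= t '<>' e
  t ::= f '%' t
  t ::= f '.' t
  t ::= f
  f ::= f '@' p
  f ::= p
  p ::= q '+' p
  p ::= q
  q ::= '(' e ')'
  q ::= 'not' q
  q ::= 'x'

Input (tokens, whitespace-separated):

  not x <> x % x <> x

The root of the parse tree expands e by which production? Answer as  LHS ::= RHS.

[e [t [f [p [q not [q x]]]]] <> [e [t [f [p [q x]]] % [t [f [p [q x]]]]] <> [e [t [f [p [q x]]]]]]]

e ::= t '<>' e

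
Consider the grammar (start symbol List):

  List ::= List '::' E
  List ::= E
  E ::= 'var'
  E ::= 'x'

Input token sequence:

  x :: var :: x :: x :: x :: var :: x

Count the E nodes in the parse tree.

7

[List [List [List [List [List [List [List [E x]] :: [E var]] :: [E x]] :: [E x]] :: [E x]] :: [E var]] :: [E x]]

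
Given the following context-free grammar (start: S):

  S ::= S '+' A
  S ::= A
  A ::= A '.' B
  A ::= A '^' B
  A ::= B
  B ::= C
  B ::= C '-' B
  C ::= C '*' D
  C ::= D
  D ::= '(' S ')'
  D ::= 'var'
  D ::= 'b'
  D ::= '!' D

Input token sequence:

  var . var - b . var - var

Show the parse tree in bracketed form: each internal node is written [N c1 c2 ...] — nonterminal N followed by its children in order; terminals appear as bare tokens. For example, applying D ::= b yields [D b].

S
A
A . B
A . B . B
B . B . B
C . B . B
D . B . B
var . B . B
var . C - B . B
var . D - B . B
var . var - B . B
var . var - C . B
var . var - D . B
var . var - b . B
var . var - b . C - B
var . var - b . D - B
var . var - b . var - B
var . var - b . var - C
var . var - b . var - D
var . var - b . var - var

[S [A [A [A [B [C [D var]]]] . [B [C [D var]] - [B [C [D b]]]]] . [B [C [D var]] - [B [C [D var]]]]]]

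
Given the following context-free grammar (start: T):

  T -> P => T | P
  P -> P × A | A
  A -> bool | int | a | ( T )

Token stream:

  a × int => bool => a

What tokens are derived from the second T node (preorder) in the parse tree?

[T [P [P [A a]] × [A int]] => [T [P [A bool]] => [T [P [A a]]]]]

bool => a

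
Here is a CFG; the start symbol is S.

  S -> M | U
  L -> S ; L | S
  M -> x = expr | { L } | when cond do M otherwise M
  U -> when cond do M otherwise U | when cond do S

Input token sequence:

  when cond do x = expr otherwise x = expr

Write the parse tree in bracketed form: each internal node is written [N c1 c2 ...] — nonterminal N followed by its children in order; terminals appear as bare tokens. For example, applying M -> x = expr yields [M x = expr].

[S [M when cond do [M x = expr] otherwise [M x = expr]]]

S
M
when cond do M otherwise M
when cond do x = expr otherwise M
when cond do x = expr otherwise x = expr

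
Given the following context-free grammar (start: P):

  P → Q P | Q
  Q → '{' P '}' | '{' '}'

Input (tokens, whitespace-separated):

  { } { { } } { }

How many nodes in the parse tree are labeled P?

4

[P [Q { }] [P [Q { [P [Q { }]] }] [P [Q { }]]]]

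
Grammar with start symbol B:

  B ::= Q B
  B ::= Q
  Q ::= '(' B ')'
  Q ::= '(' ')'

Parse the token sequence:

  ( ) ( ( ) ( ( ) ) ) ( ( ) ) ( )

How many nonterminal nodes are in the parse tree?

[B [Q ( )] [B [Q ( [B [Q ( )] [B [Q ( [B [Q ( )]] )]]] )] [B [Q ( [B [Q ( )]] )] [B [Q ( )]]]]]

16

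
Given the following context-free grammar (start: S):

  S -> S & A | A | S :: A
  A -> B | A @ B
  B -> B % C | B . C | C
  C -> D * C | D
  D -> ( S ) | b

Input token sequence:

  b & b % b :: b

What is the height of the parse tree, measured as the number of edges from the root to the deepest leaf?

[S [S [S [A [B [C [D b]]]]] & [A [B [B [C [D b]]] % [C [D b]]]]] :: [A [B [C [D b]]]]]

7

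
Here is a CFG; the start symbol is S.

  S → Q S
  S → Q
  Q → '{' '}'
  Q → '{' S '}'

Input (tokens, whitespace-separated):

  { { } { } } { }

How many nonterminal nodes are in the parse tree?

[S [Q { [S [Q { }] [S [Q { }]]] }] [S [Q { }]]]

8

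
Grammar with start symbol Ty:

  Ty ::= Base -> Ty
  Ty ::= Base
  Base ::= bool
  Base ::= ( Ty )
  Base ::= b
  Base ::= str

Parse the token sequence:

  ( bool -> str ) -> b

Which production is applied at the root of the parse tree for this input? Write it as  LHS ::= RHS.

[Ty [Base ( [Ty [Base bool] -> [Ty [Base str]]] )] -> [Ty [Base b]]]

Ty ::= Base -> Ty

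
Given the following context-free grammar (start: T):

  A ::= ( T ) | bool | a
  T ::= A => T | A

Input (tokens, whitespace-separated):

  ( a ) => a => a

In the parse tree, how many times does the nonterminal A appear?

[T [A ( [T [A a]] )] => [T [A a] => [T [A a]]]]

4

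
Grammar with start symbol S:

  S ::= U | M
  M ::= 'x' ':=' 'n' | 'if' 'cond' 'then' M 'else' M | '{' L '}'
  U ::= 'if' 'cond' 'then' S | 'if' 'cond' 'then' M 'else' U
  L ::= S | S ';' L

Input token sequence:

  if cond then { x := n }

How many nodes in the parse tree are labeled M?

2

[S [U if cond then [S [M { [L [S [M x := n]]] }]]]]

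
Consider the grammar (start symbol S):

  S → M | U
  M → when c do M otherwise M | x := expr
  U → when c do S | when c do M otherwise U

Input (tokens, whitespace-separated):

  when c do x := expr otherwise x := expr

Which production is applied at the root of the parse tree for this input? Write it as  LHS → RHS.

[S [M when c do [M x := expr] otherwise [M x := expr]]]

S → M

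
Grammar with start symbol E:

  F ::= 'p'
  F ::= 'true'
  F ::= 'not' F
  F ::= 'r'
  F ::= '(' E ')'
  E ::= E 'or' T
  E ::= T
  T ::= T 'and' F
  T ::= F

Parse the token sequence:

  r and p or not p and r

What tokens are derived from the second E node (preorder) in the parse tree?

r and p

[E [E [T [T [F r]] and [F p]]] or [T [T [F not [F p]]] and [F r]]]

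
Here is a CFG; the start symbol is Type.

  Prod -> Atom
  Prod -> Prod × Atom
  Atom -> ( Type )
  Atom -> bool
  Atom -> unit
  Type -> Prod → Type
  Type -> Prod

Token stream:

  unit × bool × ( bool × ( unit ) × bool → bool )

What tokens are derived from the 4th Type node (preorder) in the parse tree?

bool

[Type [Prod [Prod [Prod [Atom unit]] × [Atom bool]] × [Atom ( [Type [Prod [Prod [Prod [Atom bool]] × [Atom ( [Type [Prod [Atom unit]]] )]] × [Atom bool]] → [Type [Prod [Atom bool]]]] )]]]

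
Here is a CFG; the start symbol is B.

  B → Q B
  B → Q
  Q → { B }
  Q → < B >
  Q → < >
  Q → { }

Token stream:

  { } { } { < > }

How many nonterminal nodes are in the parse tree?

8

[B [Q { }] [B [Q { }] [B [Q { [B [Q < >]] }]]]]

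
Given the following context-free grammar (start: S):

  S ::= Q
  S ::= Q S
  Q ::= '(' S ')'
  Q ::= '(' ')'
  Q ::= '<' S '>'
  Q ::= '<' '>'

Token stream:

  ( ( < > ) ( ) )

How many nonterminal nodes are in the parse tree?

[S [Q ( [S [Q ( [S [Q < >]] )] [S [Q ( )]]] )]]

8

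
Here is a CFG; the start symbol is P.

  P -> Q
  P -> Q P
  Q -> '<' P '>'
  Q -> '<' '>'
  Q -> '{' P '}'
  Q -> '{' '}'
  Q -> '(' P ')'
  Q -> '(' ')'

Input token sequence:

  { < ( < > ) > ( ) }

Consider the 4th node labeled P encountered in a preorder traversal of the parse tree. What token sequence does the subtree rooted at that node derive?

< >

[P [Q { [P [Q < [P [Q ( [P [Q < >]] )]] >] [P [Q ( )]]] }]]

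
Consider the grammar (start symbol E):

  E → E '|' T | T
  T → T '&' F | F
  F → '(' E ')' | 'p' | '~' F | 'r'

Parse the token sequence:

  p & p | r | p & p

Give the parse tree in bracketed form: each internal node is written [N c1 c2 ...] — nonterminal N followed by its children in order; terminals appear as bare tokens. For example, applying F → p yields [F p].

[E [E [E [T [T [F p]] & [F p]]] | [T [F r]]] | [T [T [F p]] & [F p]]]

E
E | T
E | T | T
T | T | T
T & F | T | T
F & F | T | T
p & F | T | T
p & p | T | T
p & p | F | T
p & p | r | T
p & p | r | T & F
p & p | r | F & F
p & p | r | p & F
p & p | r | p & p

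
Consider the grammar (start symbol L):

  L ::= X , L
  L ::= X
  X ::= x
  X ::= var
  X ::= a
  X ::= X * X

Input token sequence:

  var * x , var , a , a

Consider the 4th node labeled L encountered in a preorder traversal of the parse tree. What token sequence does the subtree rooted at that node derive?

[L [X [X var] * [X x]] , [L [X var] , [L [X a] , [L [X a]]]]]

a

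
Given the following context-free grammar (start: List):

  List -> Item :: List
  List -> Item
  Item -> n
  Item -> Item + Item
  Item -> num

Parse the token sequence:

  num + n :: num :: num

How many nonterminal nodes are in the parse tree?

8

[List [Item [Item num] + [Item n]] :: [List [Item num] :: [List [Item num]]]]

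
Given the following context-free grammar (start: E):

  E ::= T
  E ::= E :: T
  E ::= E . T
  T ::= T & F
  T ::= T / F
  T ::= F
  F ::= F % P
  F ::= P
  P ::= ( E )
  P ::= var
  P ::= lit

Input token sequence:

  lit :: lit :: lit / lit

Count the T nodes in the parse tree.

4

[E [E [E [T [F [P lit]]]] :: [T [F [P lit]]]] :: [T [T [F [P lit]]] / [F [P lit]]]]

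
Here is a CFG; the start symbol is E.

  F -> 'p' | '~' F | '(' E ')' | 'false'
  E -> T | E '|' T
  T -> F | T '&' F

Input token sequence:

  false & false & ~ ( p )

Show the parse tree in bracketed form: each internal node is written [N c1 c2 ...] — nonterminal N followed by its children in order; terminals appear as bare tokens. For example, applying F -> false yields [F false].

[E [T [T [T [F false]] & [F false]] & [F ~ [F ( [E [T [F p]]] )]]]]

E
T
T & F
T & F & F
F & F & F
false & F & F
false & false & F
false & false & ~ F
false & false & ~ ( E )
false & false & ~ ( T )
false & false & ~ ( F )
false & false & ~ ( p )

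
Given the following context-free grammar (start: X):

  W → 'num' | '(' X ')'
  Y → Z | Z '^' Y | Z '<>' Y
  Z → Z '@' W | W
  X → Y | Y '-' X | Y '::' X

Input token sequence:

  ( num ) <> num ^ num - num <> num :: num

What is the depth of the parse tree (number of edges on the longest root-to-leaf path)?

8

[X [Y [Z [W ( [X [Y [Z [W num]]]] )]] <> [Y [Z [W num]] ^ [Y [Z [W num]]]]] - [X [Y [Z [W num]] <> [Y [Z [W num]]]] :: [X [Y [Z [W num]]]]]]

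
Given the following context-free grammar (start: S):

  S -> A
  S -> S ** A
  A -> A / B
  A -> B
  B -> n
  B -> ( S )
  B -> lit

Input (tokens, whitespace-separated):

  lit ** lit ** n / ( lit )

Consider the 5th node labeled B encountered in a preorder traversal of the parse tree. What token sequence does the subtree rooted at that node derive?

[S [S [S [A [B lit]]] ** [A [B lit]]] ** [A [A [B n]] / [B ( [S [A [B lit]]] )]]]

lit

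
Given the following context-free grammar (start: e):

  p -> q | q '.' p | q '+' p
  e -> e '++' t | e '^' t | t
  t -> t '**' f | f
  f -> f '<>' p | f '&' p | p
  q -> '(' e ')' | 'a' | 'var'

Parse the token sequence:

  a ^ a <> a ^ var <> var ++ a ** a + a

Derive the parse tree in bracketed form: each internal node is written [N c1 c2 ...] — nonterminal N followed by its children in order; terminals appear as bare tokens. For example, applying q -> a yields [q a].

[e [e [e [e [t [f [p [q a]]]]] ^ [t [f [f [p [q a]]] <> [p [q a]]]]] ^ [t [f [f [p [q var]]] <> [p [q var]]]]] ++ [t [t [f [p [q a]]]] ** [f [p [q a] + [p [q a]]]]]]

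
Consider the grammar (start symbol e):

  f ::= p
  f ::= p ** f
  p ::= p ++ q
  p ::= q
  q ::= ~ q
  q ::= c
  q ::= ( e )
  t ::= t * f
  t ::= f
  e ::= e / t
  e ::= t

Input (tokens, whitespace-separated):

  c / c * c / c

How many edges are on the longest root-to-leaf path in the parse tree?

7

[e [e [e [t [f [p [q c]]]]] / [t [t [f [p [q c]]]] * [f [p [q c]]]]] / [t [f [p [q c]]]]]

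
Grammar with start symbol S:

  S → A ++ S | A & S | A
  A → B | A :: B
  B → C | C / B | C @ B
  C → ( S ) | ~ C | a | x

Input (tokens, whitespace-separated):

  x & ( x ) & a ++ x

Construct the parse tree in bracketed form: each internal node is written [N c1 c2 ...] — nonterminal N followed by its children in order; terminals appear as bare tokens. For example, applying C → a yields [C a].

S
A & S
B & S
C & S
x & S
x & A & S
x & B & S
x & C & S
x & ( S ) & S
x & ( A ) & S
x & ( B ) & S
x & ( C ) & S
x & ( x ) & S
x & ( x ) & A ++ S
x & ( x ) & B ++ S
x & ( x ) & C ++ S
x & ( x ) & a ++ S
x & ( x ) & a ++ A
x & ( x ) & a ++ B
x & ( x ) & a ++ C
x & ( x ) & a ++ x

[S [A [B [C x]]] & [S [A [B [C ( [S [A [B [C x]]]] )]]] & [S [A [B [C a]]] ++ [S [A [B [C x]]]]]]]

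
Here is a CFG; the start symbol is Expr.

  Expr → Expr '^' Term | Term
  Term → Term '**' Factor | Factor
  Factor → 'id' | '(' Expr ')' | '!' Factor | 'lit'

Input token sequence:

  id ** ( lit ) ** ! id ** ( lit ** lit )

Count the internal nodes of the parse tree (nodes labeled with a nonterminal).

18

[Expr [Term [Term [Term [Term [Factor id]] ** [Factor ( [Expr [Term [Factor lit]]] )]] ** [Factor ! [Factor id]]] ** [Factor ( [Expr [Term [Term [Factor lit]] ** [Factor lit]]] )]]]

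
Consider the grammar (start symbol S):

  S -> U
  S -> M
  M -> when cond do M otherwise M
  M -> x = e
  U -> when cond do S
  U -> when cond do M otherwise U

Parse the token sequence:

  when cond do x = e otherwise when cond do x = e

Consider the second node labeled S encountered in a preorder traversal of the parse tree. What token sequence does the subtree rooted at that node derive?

x = e

[S [U when cond do [M x = e] otherwise [U when cond do [S [M x = e]]]]]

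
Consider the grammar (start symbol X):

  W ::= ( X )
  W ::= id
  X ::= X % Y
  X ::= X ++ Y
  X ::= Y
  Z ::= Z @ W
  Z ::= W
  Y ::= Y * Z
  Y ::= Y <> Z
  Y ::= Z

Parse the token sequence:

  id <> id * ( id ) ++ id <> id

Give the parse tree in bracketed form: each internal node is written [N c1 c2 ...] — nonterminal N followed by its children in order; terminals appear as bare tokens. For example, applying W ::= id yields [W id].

[X [X [Y [Y [Y [Z [W id]]] <> [Z [W id]]] * [Z [W ( [X [Y [Z [W id]]]] )]]]] ++ [Y [Y [Z [W id]]] <> [Z [W id]]]]

X
X ++ Y
Y ++ Y
Y * Z ++ Y
Y <> Z * Z ++ Y
Z <> Z * Z ++ Y
W <> Z * Z ++ Y
id <> Z * Z ++ Y
id <> W * Z ++ Y
id <> id * Z ++ Y
id <> id * W ++ Y
id <> id * ( X ) ++ Y
id <> id * ( Y ) ++ Y
id <> id * ( Z ) ++ Y
id <> id * ( W ) ++ Y
id <> id * ( id ) ++ Y
id <> id * ( id ) ++ Y <> Z
id <> id * ( id ) ++ Z <> Z
id <> id * ( id ) ++ W <> Z
id <> id * ( id ) ++ id <> Z
id <> id * ( id ) ++ id <> W
id <> id * ( id ) ++ id <> id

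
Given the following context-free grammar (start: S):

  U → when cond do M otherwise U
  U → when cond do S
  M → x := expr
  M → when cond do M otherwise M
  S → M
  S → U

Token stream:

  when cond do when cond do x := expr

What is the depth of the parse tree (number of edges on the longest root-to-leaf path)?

6

[S [U when cond do [S [U when cond do [S [M x := expr]]]]]]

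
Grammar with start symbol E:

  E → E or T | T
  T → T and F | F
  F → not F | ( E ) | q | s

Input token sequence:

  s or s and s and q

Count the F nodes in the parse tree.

4

[E [E [T [F s]]] or [T [T [T [F s]] and [F s]] and [F q]]]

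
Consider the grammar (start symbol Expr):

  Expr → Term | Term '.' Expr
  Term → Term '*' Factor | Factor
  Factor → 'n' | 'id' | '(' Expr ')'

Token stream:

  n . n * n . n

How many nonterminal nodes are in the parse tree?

[Expr [Term [Factor n]] . [Expr [Term [Term [Factor n]] * [Factor n]] . [Expr [Term [Factor n]]]]]

11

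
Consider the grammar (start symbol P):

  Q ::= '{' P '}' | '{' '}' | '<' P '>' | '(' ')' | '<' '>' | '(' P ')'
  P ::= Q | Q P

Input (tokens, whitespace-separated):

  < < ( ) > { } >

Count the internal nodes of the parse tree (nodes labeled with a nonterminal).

[P [Q < [P [Q < [P [Q ( )]] >] [P [Q { }]]] >]]

8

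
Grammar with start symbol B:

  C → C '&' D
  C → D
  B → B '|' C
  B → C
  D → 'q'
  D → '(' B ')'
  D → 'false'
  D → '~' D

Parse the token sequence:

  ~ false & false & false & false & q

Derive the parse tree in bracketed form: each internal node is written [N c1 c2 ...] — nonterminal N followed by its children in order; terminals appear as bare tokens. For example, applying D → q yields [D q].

B
C
C & D
C & D & D
C & D & D & D
C & D & D & D & D
D & D & D & D & D
~ D & D & D & D & D
~ false & D & D & D & D
~ false & false & D & D & D
~ false & false & false & D & D
~ false & false & false & false & D
~ false & false & false & false & q

[B [C [C [C [C [C [D ~ [D false]]] & [D false]] & [D false]] & [D false]] & [D q]]]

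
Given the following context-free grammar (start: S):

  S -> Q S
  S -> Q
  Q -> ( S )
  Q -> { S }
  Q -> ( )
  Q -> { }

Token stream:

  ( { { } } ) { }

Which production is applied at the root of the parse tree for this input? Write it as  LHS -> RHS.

[S [Q ( [S [Q { [S [Q { }]] }]] )] [S [Q { }]]]

S -> Q S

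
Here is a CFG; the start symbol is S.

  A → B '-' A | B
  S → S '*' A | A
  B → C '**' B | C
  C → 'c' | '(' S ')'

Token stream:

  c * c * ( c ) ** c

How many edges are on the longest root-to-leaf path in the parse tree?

[S [S [S [A [B [C c]]]] * [A [B [C c]]]] * [A [B [C ( [S [A [B [C c]]]] )] ** [B [C c]]]]]

8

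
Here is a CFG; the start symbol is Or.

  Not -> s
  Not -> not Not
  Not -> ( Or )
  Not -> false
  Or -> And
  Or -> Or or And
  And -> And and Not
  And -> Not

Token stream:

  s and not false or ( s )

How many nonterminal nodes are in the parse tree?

[Or [Or [And [And [Not s]] and [Not not [Not false]]]] or [And [Not ( [Or [And [Not s]]] )]]]

12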